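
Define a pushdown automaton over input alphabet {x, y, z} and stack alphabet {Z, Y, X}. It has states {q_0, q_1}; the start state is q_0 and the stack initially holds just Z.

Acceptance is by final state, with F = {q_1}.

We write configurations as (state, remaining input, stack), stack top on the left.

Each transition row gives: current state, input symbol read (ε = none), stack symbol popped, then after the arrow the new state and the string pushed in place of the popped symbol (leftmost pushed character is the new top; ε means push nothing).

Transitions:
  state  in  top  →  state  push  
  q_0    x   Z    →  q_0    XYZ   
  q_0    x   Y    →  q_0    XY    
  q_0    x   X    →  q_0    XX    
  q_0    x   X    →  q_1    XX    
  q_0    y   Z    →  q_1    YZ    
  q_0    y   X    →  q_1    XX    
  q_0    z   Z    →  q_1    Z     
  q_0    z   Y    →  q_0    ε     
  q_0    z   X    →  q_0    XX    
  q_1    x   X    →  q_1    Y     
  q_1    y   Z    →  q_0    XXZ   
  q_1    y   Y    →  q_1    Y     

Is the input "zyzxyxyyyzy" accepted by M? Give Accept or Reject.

Reject

No computation consumes all input and reaches a final state.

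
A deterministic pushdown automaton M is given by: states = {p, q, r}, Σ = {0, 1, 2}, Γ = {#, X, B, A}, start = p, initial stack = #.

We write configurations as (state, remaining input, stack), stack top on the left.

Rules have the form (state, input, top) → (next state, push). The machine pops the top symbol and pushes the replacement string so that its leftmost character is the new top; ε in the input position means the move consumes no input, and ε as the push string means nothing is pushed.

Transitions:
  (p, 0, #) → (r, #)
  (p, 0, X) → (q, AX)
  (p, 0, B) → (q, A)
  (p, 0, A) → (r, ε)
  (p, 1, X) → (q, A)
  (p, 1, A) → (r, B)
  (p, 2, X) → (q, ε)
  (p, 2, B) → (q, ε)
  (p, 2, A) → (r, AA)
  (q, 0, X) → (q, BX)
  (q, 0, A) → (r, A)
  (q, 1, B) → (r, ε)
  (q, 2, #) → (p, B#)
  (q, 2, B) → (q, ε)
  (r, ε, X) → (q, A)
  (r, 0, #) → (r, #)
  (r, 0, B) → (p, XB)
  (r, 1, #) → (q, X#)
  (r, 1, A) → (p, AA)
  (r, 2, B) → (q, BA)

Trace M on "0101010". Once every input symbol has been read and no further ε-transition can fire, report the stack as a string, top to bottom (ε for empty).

A#

(p, 0101010, #)
  read 0, top #: go to r, push # → (r, 101010, #)
  read 1, top #: go to q, push X# → (q, 01010, X#)
  read 0, top X: go to q, push BX → (q, 1010, BX#)
  read 1, top B: go to r, push ε → (r, 010, X#)
  ε-move, top X: go to q, push A → (q, 010, A#)
  read 0, top A: go to r, push A → (r, 10, A#)
  read 1, top A: go to p, push AA → (p, 0, AA#)
  read 0, top A: go to r, push ε → (r, ε, A#)
All input consumed in state r with stack A#.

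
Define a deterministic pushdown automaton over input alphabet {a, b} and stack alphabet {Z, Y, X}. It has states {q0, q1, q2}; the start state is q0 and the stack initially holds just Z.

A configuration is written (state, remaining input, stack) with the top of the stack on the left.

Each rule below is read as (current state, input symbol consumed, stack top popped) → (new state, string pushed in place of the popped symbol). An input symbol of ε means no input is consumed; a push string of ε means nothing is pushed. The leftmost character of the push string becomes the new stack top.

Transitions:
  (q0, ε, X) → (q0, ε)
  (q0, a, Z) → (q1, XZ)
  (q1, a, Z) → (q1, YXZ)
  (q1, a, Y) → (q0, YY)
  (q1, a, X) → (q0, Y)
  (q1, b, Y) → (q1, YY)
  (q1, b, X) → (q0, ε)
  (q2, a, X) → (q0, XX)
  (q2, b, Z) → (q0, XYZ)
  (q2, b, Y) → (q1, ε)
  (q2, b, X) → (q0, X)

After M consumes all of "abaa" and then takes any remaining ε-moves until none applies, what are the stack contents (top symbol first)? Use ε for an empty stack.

(q0, abaa, Z) ⊢ (q1, baa, XZ) ⊢ (q0, aa, Z) ⊢ (q1, a, XZ) ⊢ (q0, ε, YZ)
All input consumed in state q0 with stack YZ.

YZ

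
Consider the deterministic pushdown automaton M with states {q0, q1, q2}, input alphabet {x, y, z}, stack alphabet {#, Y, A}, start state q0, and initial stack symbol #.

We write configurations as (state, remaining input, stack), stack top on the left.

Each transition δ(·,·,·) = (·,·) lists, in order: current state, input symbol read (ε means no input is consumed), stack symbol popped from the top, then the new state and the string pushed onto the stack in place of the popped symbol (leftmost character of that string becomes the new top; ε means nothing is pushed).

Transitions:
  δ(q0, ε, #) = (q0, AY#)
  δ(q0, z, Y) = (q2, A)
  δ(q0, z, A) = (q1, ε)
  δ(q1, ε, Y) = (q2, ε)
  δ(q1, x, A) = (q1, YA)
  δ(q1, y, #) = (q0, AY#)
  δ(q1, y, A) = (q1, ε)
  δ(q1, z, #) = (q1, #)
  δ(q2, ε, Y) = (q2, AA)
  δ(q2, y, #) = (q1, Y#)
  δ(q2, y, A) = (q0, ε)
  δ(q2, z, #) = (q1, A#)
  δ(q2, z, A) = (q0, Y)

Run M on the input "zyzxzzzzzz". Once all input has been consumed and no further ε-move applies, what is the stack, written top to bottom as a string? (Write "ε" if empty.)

A#

(q0, zyzxzzzzzz, #)
  ε-move, top #: go to q0, push AY# → (q0, zyzxzzzzzz, AY#)
  read z, top A: go to q1, push ε → (q1, yzxzzzzzz, Y#)
  ε-move, top Y: go to q2, push ε → (q2, yzxzzzzzz, #)
  read y, top #: go to q1, push Y# → (q1, zxzzzzzz, Y#)
  ε-move, top Y: go to q2, push ε → (q2, zxzzzzzz, #)
  read z, top #: go to q1, push A# → (q1, xzzzzzz, A#)
  read x, top A: go to q1, push YA → (q1, zzzzzz, YA#)
  ε-move, top Y: go to q2, push ε → (q2, zzzzzz, A#)
  read z, top A: go to q0, push Y → (q0, zzzzz, Y#)
  read z, top Y: go to q2, push A → (q2, zzzz, A#)
  read z, top A: go to q0, push Y → (q0, zzz, Y#)
  read z, top Y: go to q2, push A → (q2, zz, A#)
  read z, top A: go to q0, push Y → (q0, z, Y#)
  read z, top Y: go to q2, push A → (q2, ε, A#)
All input consumed in state q2 with stack A#.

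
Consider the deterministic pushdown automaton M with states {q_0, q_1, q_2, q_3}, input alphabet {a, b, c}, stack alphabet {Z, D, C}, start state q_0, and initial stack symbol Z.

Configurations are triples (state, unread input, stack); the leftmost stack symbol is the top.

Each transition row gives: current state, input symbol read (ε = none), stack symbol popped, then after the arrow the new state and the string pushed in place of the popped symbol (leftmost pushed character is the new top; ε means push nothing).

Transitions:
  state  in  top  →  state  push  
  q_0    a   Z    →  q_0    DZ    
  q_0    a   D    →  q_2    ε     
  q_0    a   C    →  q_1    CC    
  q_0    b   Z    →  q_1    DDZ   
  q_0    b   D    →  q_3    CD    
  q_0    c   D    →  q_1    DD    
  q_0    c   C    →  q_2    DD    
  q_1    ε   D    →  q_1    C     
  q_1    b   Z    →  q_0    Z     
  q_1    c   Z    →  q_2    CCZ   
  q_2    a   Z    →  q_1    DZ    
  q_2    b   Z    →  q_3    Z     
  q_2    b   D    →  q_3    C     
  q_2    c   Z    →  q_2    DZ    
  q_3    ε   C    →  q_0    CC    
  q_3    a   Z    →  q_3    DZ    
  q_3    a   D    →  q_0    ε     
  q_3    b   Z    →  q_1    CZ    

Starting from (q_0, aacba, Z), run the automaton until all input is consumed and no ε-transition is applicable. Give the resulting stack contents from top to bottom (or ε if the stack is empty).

(q_0, aacba, Z) ⊢ (q_0, acba, DZ) ⊢ (q_2, cba, Z) ⊢ (q_2, ba, DZ) ⊢ (q_3, a, CZ) ⊢ (q_0, a, CCZ) ⊢ (q_1, ε, CCCZ)
All input consumed in state q_1 with stack CCCZ.

CCCZ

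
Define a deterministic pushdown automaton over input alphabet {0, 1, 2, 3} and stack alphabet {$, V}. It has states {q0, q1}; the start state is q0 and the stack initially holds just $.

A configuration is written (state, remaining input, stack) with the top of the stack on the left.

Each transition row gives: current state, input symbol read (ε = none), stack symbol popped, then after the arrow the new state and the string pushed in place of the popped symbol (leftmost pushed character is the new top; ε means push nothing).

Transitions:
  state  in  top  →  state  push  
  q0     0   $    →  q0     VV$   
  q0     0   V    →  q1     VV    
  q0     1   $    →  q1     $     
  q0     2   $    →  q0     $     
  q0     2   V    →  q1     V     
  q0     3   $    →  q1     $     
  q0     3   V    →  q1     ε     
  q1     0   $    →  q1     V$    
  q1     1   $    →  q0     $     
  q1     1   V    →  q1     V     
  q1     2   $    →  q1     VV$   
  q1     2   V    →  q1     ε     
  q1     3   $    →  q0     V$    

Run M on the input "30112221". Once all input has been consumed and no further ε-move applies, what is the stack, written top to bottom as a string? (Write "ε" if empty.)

(q0, 30112221, $)
  read 3, top $: go to q1, push $ → (q1, 0112221, $)
  read 0, top $: go to q1, push V$ → (q1, 112221, V$)
  read 1, top V: go to q1, push V → (q1, 12221, V$)
  read 1, top V: go to q1, push V → (q1, 2221, V$)
  read 2, top V: go to q1, push ε → (q1, 221, $)
  read 2, top $: go to q1, push VV$ → (q1, 21, VV$)
  read 2, top V: go to q1, push ε → (q1, 1, V$)
  read 1, top V: go to q1, push V → (q1, ε, V$)
All input consumed in state q1 with stack V$.

V$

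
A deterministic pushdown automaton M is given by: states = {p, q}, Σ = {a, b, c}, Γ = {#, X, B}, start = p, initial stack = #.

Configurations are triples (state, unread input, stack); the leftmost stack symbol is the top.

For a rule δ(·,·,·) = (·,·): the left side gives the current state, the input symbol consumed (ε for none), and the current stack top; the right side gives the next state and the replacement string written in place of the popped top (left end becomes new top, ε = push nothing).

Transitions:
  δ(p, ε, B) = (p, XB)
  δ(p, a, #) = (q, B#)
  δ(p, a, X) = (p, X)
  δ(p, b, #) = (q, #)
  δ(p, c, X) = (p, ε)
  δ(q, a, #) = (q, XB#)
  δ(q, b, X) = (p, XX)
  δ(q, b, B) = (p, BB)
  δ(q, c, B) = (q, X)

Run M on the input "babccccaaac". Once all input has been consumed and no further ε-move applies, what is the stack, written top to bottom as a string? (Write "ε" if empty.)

(p, babccccaaac, #) ⊢ (q, abccccaaac, #) ⊢ (q, bccccaaac, XB#) ⊢ (p, ccccaaac, XXB#) ⊢ (p, cccaaac, XB#) ⊢ (p, ccaaac, B#) ⊢ (p, ccaaac, XB#) ⊢ (p, caaac, B#) ⊢ (p, caaac, XB#) ⊢ (p, aaac, B#) ⊢ (p, aaac, XB#) ⊢ (p, aac, XB#) ⊢ (p, ac, XB#) ⊢ (p, c, XB#) ⊢ (p, ε, B#) ⊢ (p, ε, XB#)
All input consumed in state p with stack XB#.

XB#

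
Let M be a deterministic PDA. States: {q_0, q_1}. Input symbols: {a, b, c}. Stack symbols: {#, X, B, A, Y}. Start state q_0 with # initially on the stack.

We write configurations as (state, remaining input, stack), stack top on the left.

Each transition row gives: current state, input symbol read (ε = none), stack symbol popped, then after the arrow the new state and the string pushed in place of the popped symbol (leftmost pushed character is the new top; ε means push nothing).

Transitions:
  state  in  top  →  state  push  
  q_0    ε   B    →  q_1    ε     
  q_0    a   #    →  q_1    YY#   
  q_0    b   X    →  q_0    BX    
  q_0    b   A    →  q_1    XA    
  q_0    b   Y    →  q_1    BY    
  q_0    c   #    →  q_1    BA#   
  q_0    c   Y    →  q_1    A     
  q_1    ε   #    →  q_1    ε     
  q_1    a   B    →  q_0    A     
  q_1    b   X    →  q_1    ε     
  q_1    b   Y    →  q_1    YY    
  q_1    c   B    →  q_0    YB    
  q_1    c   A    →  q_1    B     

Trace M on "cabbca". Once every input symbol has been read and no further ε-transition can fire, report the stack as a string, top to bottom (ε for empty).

(q_0, cabbca, #)
  read c, top #: go to q_1, push BA# → (q_1, abbca, BA#)
  read a, top B: go to q_0, push A → (q_0, bbca, AA#)
  read b, top A: go to q_1, push XA → (q_1, bca, XAA#)
  read b, top X: go to q_1, push ε → (q_1, ca, AA#)
  read c, top A: go to q_1, push B → (q_1, a, BA#)
  read a, top B: go to q_0, push A → (q_0, ε, AA#)
All input consumed in state q_0 with stack AA#.

AA#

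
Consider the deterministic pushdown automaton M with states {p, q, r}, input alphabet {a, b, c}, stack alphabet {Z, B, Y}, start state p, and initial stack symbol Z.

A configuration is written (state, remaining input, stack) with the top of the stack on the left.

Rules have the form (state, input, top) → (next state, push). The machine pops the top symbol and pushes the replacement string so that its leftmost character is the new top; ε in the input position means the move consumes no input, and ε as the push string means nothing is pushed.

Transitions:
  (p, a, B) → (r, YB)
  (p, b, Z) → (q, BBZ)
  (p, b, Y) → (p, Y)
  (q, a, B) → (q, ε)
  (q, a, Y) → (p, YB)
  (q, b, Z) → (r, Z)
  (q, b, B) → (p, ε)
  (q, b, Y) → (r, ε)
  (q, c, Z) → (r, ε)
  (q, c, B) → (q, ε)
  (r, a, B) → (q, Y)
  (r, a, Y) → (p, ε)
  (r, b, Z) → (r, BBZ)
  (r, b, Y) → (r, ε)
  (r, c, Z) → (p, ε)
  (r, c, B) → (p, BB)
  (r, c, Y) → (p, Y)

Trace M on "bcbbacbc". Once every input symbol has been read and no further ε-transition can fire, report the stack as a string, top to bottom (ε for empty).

ε

(p, bcbbacbc, Z) ⊢ (q, cbbacbc, BBZ) ⊢ (q, bbacbc, BZ) ⊢ (p, bacbc, Z) ⊢ (q, acbc, BBZ) ⊢ (q, cbc, BZ) ⊢ (q, bc, Z) ⊢ (r, c, Z) ⊢ (p, ε, ε)
All input consumed in state p with stack ε.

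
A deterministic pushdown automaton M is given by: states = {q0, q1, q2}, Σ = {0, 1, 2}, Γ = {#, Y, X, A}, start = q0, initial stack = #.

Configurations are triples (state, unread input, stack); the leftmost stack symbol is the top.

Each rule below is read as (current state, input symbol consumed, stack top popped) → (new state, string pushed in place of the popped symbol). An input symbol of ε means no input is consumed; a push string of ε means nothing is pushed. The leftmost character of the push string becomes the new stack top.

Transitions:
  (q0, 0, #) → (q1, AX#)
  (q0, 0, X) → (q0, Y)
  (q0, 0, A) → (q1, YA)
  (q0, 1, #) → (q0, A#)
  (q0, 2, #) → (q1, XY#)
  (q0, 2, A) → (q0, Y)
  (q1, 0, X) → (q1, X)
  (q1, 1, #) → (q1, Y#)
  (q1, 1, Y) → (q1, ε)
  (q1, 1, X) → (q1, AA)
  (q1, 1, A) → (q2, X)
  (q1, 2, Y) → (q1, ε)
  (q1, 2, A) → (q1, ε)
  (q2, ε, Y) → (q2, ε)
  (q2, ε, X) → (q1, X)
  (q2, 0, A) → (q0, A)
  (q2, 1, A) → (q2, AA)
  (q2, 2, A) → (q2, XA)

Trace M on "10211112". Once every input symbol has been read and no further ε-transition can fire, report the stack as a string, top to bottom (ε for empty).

AA#

(q0, 10211112, #) ⊢ (q0, 0211112, A#) ⊢ (q1, 211112, YA#) ⊢ (q1, 11112, A#) ⊢ (q2, 1112, X#) ⊢ (q1, 1112, X#) ⊢ (q1, 112, AA#) ⊢ (q2, 12, XA#) ⊢ (q1, 12, XA#) ⊢ (q1, 2, AAA#) ⊢ (q1, ε, AA#)
All input consumed in state q1 with stack AA#.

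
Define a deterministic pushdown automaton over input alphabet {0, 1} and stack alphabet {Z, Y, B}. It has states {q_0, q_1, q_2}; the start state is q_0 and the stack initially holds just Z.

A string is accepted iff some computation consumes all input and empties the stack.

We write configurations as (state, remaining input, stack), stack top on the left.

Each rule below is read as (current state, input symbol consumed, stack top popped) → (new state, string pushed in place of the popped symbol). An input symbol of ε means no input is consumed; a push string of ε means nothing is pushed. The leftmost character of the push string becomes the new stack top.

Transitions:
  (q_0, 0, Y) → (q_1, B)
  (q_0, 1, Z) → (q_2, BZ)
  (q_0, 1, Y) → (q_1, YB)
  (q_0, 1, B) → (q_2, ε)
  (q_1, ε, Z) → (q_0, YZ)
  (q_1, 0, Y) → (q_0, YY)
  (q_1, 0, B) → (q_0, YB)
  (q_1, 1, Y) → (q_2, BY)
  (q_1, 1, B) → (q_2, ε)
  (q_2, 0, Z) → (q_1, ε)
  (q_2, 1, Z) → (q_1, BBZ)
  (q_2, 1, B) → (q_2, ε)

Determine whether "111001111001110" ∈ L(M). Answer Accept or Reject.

(q_0, 111001111001110, Z)
  read 1, top Z: go to q_2, push BZ → (q_2, 11001111001110, BZ)
  read 1, top B: go to q_2, push ε → (q_2, 1001111001110, Z)
  read 1, top Z: go to q_1, push BBZ → (q_1, 001111001110, BBZ)
  read 0, top B: go to q_0, push YB → (q_0, 01111001110, YBBZ)
  read 0, top Y: go to q_1, push B → (q_1, 1111001110, BBBZ)
  read 1, top B: go to q_2, push ε → (q_2, 111001110, BBZ)
  read 1, top B: go to q_2, push ε → (q_2, 11001110, BZ)
  read 1, top B: go to q_2, push ε → (q_2, 1001110, Z)
  read 1, top Z: go to q_1, push BBZ → (q_1, 001110, BBZ)
  read 0, top B: go to q_0, push YB → (q_0, 01110, YBBZ)
  read 0, top Y: go to q_1, push B → (q_1, 1110, BBBZ)
  read 1, top B: go to q_2, push ε → (q_2, 110, BBZ)
  read 1, top B: go to q_2, push ε → (q_2, 10, BZ)
  read 1, top B: go to q_2, push ε → (q_2, 0, Z)
  read 0, top Z: go to q_1, push ε → (q_1, ε, ε)
All input consumed and the stack is empty.

Accept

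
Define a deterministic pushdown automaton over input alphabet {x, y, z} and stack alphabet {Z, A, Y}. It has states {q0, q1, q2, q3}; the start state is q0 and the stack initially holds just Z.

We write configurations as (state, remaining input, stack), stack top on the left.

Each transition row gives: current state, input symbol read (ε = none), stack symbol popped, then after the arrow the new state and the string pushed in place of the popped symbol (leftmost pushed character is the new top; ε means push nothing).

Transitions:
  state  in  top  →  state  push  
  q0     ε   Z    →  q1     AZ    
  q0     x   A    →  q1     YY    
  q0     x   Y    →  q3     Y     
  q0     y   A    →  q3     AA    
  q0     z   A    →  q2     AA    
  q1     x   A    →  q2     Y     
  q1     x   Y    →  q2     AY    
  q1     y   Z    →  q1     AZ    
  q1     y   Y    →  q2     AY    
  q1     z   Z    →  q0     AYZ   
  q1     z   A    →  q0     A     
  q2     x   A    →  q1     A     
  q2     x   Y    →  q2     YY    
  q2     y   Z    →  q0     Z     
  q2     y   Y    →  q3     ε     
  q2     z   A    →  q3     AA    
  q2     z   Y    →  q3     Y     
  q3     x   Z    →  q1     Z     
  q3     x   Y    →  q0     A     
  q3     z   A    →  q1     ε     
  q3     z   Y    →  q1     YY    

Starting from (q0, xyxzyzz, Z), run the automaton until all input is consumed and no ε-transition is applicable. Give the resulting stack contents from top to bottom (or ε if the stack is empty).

(q0, xyxzyzz, Z) ⊢ (q1, xyxzyzz, AZ) ⊢ (q2, yxzyzz, YZ) ⊢ (q3, xzyzz, Z) ⊢ (q1, zyzz, Z) ⊢ (q0, yzz, AYZ) ⊢ (q3, zz, AAYZ) ⊢ (q1, z, AYZ) ⊢ (q0, ε, AYZ)
All input consumed in state q0 with stack AYZ.

AYZ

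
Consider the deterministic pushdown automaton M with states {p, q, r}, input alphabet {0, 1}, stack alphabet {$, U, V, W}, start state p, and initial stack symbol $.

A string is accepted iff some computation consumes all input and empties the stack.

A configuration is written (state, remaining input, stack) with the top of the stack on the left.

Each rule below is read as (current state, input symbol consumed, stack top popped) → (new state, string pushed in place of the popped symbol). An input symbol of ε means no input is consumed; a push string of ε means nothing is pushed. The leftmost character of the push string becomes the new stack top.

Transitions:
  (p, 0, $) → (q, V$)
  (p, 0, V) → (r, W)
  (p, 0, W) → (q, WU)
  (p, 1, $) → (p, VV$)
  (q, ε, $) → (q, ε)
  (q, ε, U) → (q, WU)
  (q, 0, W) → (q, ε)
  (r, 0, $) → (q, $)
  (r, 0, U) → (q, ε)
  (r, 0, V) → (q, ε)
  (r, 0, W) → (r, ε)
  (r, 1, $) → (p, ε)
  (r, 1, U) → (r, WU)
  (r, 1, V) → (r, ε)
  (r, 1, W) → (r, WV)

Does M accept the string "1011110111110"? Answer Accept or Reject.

(p, 1011110111110, $)
  read 1, top $: go to p, push VV$ → (p, 011110111110, VV$)
  read 0, top V: go to r, push W → (r, 11110111110, WV$)
  read 1, top W: go to r, push WV → (r, 1110111110, WVV$)
  read 1, top W: go to r, push WV → (r, 110111110, WVVV$)
  read 1, top W: go to r, push WV → (r, 10111110, WVVVV$)
  read 1, top W: go to r, push WV → (r, 0111110, WVVVVV$)
  read 0, top W: go to r, push ε → (r, 111110, VVVVV$)
  read 1, top V: go to r, push ε → (r, 11110, VVVV$)
  read 1, top V: go to r, push ε → (r, 1110, VVV$)
  read 1, top V: go to r, push ε → (r, 110, VV$)
  read 1, top V: go to r, push ε → (r, 10, V$)
  read 1, top V: go to r, push ε → (r, 0, $)
  read 0, top $: go to q, push $ → (q, ε, $)
  ε-move, top $: go to q, push ε → (q, ε, ε)
All input consumed and the stack is empty.

Accept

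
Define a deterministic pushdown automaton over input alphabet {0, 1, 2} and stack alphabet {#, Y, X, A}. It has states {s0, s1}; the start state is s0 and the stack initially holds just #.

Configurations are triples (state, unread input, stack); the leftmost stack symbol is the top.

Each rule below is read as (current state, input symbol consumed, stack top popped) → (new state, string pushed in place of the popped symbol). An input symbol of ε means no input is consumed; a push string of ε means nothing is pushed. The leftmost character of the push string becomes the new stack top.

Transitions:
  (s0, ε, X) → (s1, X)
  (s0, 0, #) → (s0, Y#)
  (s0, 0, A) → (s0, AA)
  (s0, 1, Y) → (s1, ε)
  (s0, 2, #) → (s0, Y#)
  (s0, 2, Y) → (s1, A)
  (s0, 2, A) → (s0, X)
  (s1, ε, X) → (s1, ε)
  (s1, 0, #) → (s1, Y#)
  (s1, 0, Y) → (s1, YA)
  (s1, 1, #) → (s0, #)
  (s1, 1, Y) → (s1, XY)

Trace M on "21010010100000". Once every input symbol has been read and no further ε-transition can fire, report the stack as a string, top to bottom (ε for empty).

YAAAAAAAA#

(s0, 21010010100000, #)
  read 2, top #: go to s0, push Y# → (s0, 1010010100000, Y#)
  read 1, top Y: go to s1, push ε → (s1, 010010100000, #)
  read 0, top #: go to s1, push Y# → (s1, 10010100000, Y#)
  read 1, top Y: go to s1, push XY → (s1, 0010100000, XY#)
  ε-move, top X: go to s1, push ε → (s1, 0010100000, Y#)
  read 0, top Y: go to s1, push YA → (s1, 010100000, YA#)
  read 0, top Y: go to s1, push YA → (s1, 10100000, YAA#)
  read 1, top Y: go to s1, push XY → (s1, 0100000, XYAA#)
  ε-move, top X: go to s1, push ε → (s1, 0100000, YAA#)
  read 0, top Y: go to s1, push YA → (s1, 100000, YAAA#)
  read 1, top Y: go to s1, push XY → (s1, 00000, XYAAA#)
  ε-move, top X: go to s1, push ε → (s1, 00000, YAAA#)
  read 0, top Y: go to s1, push YA → (s1, 0000, YAAAA#)
  read 0, top Y: go to s1, push YA → (s1, 000, YAAAAA#)
  read 0, top Y: go to s1, push YA → (s1, 00, YAAAAAA#)
  read 0, top Y: go to s1, push YA → (s1, 0, YAAAAAAA#)
  read 0, top Y: go to s1, push YA → (s1, ε, YAAAAAAAA#)
All input consumed in state s1 with stack YAAAAAAAA#.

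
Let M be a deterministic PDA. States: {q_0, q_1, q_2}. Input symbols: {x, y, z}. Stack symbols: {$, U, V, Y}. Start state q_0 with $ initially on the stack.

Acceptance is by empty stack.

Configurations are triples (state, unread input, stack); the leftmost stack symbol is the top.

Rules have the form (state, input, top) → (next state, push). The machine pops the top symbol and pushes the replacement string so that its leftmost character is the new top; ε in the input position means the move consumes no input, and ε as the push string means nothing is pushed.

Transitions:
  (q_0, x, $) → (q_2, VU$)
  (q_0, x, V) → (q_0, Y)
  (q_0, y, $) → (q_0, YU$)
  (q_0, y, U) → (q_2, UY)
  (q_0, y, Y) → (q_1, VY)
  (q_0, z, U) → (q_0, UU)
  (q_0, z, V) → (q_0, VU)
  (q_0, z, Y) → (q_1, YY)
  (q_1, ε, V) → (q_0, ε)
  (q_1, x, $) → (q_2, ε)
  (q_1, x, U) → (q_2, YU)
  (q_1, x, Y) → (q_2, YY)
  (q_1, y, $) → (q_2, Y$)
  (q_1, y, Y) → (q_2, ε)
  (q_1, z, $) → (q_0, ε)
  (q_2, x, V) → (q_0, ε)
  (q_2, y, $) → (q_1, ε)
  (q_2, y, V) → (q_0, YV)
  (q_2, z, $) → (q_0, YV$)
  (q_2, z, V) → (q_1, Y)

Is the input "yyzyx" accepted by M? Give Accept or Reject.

Reject

(q_0, yyzyx, $)
  read y, top $: go to q_0, push YU$ → (q_0, yzyx, YU$)
  read y, top Y: go to q_1, push VY → (q_1, zyx, VYU$)
  ε-move, top V: go to q_0, push ε → (q_0, zyx, YU$)
  read z, top Y: go to q_1, push YY → (q_1, yx, YYU$)
  read y, top Y: go to q_2, push ε → (q_2, x, YU$)
No transition applies at (q_2, x, YU$); input not fully consumed.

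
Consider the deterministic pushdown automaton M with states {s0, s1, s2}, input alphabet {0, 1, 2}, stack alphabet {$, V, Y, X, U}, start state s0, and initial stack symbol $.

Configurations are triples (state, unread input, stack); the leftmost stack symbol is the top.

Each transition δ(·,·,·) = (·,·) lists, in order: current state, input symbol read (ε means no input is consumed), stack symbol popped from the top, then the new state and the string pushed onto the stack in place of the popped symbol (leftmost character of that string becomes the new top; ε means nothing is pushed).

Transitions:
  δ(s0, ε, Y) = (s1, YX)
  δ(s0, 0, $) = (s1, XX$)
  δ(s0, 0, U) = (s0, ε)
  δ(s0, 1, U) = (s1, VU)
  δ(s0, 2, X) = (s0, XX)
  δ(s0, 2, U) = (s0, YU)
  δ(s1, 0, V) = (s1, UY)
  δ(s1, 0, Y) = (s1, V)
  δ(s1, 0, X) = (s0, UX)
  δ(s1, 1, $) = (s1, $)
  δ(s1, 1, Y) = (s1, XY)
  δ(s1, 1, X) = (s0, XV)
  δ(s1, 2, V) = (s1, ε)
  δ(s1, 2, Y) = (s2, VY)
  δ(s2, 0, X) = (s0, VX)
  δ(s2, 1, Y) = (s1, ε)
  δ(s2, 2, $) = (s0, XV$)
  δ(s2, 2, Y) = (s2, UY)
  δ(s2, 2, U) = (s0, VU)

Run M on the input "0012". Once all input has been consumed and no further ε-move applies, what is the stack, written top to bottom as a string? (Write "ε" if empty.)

(s0, 0012, $) ⊢ (s1, 012, XX$) ⊢ (s0, 12, UXX$) ⊢ (s1, 2, VUXX$) ⊢ (s1, ε, UXX$)
All input consumed in state s1 with stack UXX$.

UXX$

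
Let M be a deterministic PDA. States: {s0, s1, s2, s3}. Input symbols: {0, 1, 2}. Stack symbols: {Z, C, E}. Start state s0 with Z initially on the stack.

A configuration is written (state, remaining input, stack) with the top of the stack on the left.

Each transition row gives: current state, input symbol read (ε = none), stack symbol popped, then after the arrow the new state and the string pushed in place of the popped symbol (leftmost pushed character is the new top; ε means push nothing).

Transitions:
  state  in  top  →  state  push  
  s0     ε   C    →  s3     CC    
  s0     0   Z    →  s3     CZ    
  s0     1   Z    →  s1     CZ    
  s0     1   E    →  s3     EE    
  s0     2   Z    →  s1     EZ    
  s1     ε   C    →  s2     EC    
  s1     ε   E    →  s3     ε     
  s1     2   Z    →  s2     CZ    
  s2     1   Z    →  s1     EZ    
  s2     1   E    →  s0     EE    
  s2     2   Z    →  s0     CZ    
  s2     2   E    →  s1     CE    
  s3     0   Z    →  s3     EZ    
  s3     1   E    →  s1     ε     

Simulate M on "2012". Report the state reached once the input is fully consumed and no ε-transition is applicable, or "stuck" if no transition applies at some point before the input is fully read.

(s0, 2012, Z)
  read 2, top Z: go to s1, push EZ → (s1, 012, EZ)
  ε-move, top E: go to s3, push ε → (s3, 012, Z)
  read 0, top Z: go to s3, push EZ → (s3, 12, EZ)
  read 1, top E: go to s1, push ε → (s1, 2, Z)
  read 2, top Z: go to s2, push CZ → (s2, ε, CZ)
All input consumed; M is in state s2.

s2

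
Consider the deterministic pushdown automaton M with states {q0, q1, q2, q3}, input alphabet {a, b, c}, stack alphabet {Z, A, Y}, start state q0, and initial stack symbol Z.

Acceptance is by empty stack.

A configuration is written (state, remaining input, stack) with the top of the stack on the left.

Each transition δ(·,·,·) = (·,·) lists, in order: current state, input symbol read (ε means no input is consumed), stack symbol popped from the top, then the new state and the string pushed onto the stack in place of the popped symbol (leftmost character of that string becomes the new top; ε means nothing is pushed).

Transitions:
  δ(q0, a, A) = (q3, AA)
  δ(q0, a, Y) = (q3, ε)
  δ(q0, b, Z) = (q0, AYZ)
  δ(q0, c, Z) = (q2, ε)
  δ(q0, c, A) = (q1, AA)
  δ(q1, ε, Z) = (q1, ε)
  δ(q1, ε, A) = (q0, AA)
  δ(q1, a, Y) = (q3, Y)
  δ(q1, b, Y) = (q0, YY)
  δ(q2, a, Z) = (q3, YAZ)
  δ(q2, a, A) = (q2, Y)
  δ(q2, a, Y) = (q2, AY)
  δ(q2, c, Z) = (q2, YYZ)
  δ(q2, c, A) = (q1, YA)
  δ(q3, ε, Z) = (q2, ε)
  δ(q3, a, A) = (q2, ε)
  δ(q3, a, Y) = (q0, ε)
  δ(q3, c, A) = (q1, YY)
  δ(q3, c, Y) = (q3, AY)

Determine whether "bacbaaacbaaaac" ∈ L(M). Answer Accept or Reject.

(q0, bacbaaacbaaaac, Z)
  read b, top Z: go to q0, push AYZ → (q0, acbaaacbaaaac, AYZ)
  read a, top A: go to q3, push AA → (q3, cbaaacbaaaac, AAYZ)
  read c, top A: go to q1, push YY → (q1, baaacbaaaac, YYAYZ)
  read b, top Y: go to q0, push YY → (q0, aaacbaaaac, YYYAYZ)
  read a, top Y: go to q3, push ε → (q3, aacbaaaac, YYAYZ)
  read a, top Y: go to q0, push ε → (q0, acbaaaac, YAYZ)
  read a, top Y: go to q3, push ε → (q3, cbaaaac, AYZ)
  read c, top A: go to q1, push YY → (q1, baaaac, YYYZ)
  read b, top Y: go to q0, push YY → (q0, aaaac, YYYYZ)
  read a, top Y: go to q3, push ε → (q3, aaac, YYYZ)
  read a, top Y: go to q0, push ε → (q0, aac, YYZ)
  read a, top Y: go to q3, push ε → (q3, ac, YZ)
  read a, top Y: go to q0, push ε → (q0, c, Z)
  read c, top Z: go to q2, push ε → (q2, ε, ε)
All input consumed and the stack is empty.

Accept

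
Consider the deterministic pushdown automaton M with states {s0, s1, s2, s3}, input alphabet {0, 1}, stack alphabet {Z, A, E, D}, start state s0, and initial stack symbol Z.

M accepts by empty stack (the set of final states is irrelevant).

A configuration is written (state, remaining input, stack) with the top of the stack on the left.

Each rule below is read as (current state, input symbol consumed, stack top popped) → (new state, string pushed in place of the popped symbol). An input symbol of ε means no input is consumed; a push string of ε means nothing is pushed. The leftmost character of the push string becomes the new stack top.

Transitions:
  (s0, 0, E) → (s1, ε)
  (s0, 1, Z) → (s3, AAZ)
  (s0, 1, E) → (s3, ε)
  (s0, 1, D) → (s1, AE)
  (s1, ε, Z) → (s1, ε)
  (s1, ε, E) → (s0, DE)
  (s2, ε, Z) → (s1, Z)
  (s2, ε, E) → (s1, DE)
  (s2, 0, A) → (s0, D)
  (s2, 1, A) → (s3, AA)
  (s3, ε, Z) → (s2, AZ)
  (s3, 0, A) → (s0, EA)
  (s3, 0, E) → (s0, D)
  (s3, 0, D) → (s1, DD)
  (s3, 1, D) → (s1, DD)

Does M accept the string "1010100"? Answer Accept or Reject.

(s0, 1010100, Z)
  read 1, top Z: go to s3, push AAZ → (s3, 010100, AAZ)
  read 0, top A: go to s0, push EA → (s0, 10100, EAAZ)
  read 1, top E: go to s3, push ε → (s3, 0100, AAZ)
  read 0, top A: go to s0, push EA → (s0, 100, EAAZ)
  read 1, top E: go to s3, push ε → (s3, 00, AAZ)
  read 0, top A: go to s0, push EA → (s0, 0, EAAZ)
  read 0, top E: go to s1, push ε → (s1, ε, AAZ)
All input consumed; stack is AAZ, not empty, and no further ε-move applies.

Reject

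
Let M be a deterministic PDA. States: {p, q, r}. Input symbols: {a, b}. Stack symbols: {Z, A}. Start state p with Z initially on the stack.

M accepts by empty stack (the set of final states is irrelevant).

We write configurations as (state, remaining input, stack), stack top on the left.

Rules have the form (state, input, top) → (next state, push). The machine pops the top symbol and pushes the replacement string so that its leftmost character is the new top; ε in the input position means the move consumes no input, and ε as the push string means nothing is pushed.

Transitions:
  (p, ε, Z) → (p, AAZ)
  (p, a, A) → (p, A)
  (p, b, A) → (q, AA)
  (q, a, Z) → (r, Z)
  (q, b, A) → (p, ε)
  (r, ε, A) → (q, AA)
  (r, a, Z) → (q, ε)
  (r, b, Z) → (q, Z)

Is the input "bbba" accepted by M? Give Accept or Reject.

(p, bbba, Z) ⊢ (p, bbba, AAZ) ⊢ (q, bba, AAAZ) ⊢ (p, ba, AAZ) ⊢ (q, a, AAAZ)
No transition applies at (q, a, AAAZ); input not fully consumed.

Reject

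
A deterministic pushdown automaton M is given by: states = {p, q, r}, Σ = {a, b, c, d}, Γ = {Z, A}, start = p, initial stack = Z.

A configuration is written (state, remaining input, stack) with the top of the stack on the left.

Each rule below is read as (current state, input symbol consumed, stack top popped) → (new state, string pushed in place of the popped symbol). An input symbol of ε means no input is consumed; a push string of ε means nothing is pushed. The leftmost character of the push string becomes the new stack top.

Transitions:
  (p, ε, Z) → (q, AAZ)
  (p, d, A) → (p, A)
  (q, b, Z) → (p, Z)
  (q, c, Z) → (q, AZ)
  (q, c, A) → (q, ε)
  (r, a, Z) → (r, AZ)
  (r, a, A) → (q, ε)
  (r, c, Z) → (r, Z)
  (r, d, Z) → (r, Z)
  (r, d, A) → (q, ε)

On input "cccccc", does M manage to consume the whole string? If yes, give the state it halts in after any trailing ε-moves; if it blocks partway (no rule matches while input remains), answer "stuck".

q

(p, cccccc, Z) ⊢ (q, cccccc, AAZ) ⊢ (q, ccccc, AZ) ⊢ (q, cccc, Z) ⊢ (q, ccc, AZ) ⊢ (q, cc, Z) ⊢ (q, c, AZ) ⊢ (q, ε, Z)
All input consumed; M is in state q.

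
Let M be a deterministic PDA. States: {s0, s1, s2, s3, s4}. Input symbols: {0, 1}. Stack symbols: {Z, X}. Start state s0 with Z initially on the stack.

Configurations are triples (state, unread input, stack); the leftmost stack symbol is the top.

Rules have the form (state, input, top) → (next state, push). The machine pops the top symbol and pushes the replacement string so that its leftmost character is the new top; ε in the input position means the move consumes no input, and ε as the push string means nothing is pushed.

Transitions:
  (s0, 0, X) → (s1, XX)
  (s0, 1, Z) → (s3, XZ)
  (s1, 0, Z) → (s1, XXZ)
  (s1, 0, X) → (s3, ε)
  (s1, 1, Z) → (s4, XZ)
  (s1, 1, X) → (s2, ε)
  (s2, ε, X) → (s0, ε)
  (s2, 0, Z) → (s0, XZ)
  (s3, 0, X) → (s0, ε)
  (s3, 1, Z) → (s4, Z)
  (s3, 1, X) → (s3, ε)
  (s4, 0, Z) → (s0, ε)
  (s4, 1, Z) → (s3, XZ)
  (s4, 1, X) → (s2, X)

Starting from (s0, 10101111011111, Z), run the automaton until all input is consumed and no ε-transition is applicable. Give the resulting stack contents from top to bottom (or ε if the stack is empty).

Z

(s0, 10101111011111, Z) ⊢ (s3, 0101111011111, XZ) ⊢ (s0, 101111011111, Z) ⊢ (s3, 01111011111, XZ) ⊢ (s0, 1111011111, Z) ⊢ (s3, 111011111, XZ) ⊢ (s3, 11011111, Z) ⊢ (s4, 1011111, Z) ⊢ (s3, 011111, XZ) ⊢ (s0, 11111, Z) ⊢ (s3, 1111, XZ) ⊢ (s3, 111, Z) ⊢ (s4, 11, Z) ⊢ (s3, 1, XZ) ⊢ (s3, ε, Z)
All input consumed in state s3 with stack Z.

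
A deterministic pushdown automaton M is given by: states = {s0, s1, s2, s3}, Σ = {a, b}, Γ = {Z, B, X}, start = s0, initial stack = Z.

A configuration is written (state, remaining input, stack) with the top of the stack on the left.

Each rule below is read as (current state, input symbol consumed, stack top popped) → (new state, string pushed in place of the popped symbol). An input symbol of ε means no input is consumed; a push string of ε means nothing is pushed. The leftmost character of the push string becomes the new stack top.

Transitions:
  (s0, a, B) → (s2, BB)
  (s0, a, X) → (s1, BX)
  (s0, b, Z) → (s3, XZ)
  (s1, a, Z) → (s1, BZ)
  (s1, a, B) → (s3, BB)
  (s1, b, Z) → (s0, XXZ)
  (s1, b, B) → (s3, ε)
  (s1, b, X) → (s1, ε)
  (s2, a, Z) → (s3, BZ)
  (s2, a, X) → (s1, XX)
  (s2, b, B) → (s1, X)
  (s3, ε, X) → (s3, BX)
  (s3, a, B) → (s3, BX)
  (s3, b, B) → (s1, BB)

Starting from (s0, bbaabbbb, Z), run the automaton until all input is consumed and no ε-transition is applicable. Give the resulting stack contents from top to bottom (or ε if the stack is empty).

(s0, bbaabbbb, Z)
  read b, top Z: go to s3, push XZ → (s3, baabbbb, XZ)
  ε-move, top X: go to s3, push BX → (s3, baabbbb, BXZ)
  read b, top B: go to s1, push BB → (s1, aabbbb, BBXZ)
  read a, top B: go to s3, push BB → (s3, abbbb, BBBXZ)
  read a, top B: go to s3, push BX → (s3, bbbb, BXBBXZ)
  read b, top B: go to s1, push BB → (s1, bbb, BBXBBXZ)
  read b, top B: go to s3, push ε → (s3, bb, BXBBXZ)
  read b, top B: go to s1, push BB → (s1, b, BBXBBXZ)
  read b, top B: go to s3, push ε → (s3, ε, BXBBXZ)
All input consumed in state s3 with stack BXBBXZ.

BXBBXZ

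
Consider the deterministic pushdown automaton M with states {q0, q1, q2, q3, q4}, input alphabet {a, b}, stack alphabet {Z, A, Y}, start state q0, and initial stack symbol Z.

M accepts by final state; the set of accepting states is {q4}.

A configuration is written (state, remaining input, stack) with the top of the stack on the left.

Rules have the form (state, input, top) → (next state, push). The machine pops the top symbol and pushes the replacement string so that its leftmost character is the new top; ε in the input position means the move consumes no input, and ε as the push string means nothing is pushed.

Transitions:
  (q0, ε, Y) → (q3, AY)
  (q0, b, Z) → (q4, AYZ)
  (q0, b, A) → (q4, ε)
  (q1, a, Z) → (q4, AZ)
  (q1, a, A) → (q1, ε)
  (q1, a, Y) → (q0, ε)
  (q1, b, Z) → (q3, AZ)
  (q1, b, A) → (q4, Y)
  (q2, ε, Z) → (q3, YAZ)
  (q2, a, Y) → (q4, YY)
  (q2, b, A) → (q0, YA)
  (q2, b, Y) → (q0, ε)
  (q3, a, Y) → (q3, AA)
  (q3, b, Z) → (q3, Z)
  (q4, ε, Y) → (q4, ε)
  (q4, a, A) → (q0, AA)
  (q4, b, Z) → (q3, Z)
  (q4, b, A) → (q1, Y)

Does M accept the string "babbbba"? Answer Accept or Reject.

(q0, babbbba, Z)
  read b, top Z: go to q4, push AYZ → (q4, abbbba, AYZ)
  read a, top A: go to q0, push AA → (q0, bbbba, AAYZ)
  read b, top A: go to q4, push ε → (q4, bbba, AYZ)
  read b, top A: go to q1, push Y → (q1, bba, YYZ)
No transition applies at (q1, bba, YYZ); input not fully consumed.

Reject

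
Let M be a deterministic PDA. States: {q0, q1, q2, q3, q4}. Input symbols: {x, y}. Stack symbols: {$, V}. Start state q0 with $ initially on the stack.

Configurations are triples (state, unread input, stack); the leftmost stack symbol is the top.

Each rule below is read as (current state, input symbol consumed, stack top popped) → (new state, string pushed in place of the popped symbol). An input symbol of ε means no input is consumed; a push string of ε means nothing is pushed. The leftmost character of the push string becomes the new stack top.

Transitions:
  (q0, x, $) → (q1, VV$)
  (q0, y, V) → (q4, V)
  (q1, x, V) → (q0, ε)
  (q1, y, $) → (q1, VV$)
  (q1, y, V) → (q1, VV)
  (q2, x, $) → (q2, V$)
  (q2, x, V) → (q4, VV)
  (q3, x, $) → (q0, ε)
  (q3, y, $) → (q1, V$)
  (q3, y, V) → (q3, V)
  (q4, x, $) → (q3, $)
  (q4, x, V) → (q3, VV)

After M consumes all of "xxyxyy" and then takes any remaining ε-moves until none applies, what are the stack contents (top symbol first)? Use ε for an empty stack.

(q0, xxyxyy, $) ⊢ (q1, xyxyy, VV$) ⊢ (q0, yxyy, V$) ⊢ (q4, xyy, V$) ⊢ (q3, yy, VV$) ⊢ (q3, y, VV$) ⊢ (q3, ε, VV$)
All input consumed in state q3 with stack VV$.

VV$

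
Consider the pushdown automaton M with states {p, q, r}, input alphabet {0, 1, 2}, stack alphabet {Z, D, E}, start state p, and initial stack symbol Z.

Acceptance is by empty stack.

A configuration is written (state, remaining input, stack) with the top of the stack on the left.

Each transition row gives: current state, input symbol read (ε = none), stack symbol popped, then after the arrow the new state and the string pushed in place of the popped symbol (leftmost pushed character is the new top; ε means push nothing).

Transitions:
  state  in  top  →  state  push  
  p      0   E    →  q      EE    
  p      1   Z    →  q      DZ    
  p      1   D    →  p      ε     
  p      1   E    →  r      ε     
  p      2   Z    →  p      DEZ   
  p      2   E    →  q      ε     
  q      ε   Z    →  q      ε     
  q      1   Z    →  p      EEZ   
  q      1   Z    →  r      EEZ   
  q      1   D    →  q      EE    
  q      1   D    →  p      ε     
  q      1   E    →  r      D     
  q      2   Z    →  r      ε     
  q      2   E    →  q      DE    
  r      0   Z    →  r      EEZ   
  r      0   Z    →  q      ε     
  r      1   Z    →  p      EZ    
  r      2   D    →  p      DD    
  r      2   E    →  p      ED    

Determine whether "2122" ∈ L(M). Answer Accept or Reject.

Accept

One accepting computation: (p, 2122, Z) ⊢ (p, 122, DEZ) ⊢ (p, 22, EZ) ⊢ (q, 2, Z) ⊢ (r, ε, ε)
All input consumed and the stack is empty.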